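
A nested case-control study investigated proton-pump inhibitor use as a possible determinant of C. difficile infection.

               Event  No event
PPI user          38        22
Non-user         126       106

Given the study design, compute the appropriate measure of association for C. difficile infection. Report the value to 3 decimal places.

Cells: a = 38, b = 22, c = 126, d = 106.
This is a nested case-control study: participants were sampled on outcome status, so risks in the source population cannot be estimated directly — relative risk is not valid here. The odds ratio is the appropriate measure.
OR = (a·d)/(b·c) = (38 × 106) / (22 × 126) = 4028 / 2772 = 1.45310

1.453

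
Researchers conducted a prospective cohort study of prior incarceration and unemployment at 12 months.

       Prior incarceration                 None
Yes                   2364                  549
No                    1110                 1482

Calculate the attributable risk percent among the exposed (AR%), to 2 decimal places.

Reading the table with exposure as columns: a = 2364 (Prior incarceration, case), b = 1110 (Prior incarceration, non-case), c = 549 (None, case), d = 1482.
Risk in exposed = 2364/3474 = 0.68048; risk in unexposed = 549/2031 = 0.27031.
RR = 0.68048/0.27031 = 2.51742
AR% = (RR − 1)/RR × 100 = (2.51742 − 1)/2.51742 × 100 = 60.2768%

60.28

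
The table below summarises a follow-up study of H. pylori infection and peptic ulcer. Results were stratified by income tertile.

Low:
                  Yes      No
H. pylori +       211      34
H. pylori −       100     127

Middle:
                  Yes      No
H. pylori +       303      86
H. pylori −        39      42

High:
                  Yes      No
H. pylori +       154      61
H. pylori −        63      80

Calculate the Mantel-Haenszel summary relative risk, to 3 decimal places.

RR_MH = Σ(aᵢ·n₀ᵢ/nᵢ) / Σ(cᵢ·n₁ᵢ/nᵢ), with n₁ᵢ = aᵢ+bᵢ (exposed), n₀ᵢ = cᵢ+dᵢ (unexposed), nᵢ = n₁ᵢ+n₀ᵢ.
Stratum 1 (Low): n₁ = 245, n₀ = 227, n = 472; a·n₀/n = 211·227/472 = 101.4767; c·n₁/n = 100·245/472 = 51.9068
Stratum 2 (Middle): n₁ = 389, n₀ = 81, n = 470; a·n₀/n = 303·81/470 = 52.2191; c·n₁/n = 39·389/470 = 32.2787
Stratum 3 (High): n₁ = 215, n₀ = 143, n = 358; a·n₀/n = 154·143/358 = 61.5140; c·n₁/n = 63·215/358 = 37.8352
RR_MH = (101.4767 + 52.2191 + 61.5140) / (51.9068 + 32.2787 + 37.8352) = 215.2098 / 122.0207 = 1.76372

1.764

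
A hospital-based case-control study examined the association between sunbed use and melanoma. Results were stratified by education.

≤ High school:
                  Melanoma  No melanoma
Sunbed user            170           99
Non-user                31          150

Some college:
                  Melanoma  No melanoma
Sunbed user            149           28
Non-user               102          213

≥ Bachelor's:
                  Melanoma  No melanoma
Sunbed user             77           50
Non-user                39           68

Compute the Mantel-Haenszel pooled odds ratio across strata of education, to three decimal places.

OR_MH = Σ(aᵢdᵢ/nᵢ) / Σ(bᵢcᵢ/nᵢ), where nᵢ is the stratum total.
Stratum 1 (≤ High school): n = 450; a·d/n = 170·150/450 = 56.6667; b·c/n = 99·31/450 = 6.8200
Stratum 2 (Some college): n = 492; a·d/n = 149·213/492 = 64.5061; b·c/n = 28·102/492 = 5.8049
Stratum 3 (≥ Bachelor's): n = 234; a·d/n = 77·68/234 = 22.3761; b·c/n = 50·39/234 = 8.3333
OR_MH = (56.6667 + 64.5061 + 22.3761) / (6.8200 + 5.8049 + 8.3333) = 143.5488 / 20.9582 = 6.84929

6.849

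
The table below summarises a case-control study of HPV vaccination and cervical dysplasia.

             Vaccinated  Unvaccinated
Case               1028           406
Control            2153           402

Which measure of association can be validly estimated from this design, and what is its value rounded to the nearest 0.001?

0.473

Reading the table with exposure as columns: a = 1028 (Vaccinated, case), b = 2153 (Vaccinated, non-case), c = 406 (Unvaccinated, case), d = 402.
This is a case-control study: participants were sampled on outcome status, so risks in the source population cannot be estimated directly — relative risk is not valid here. The odds ratio is the appropriate measure.
OR = (a·d)/(b·c) = (1028 × 402) / (2153 × 406) = 413256 / 874118 = 0.47277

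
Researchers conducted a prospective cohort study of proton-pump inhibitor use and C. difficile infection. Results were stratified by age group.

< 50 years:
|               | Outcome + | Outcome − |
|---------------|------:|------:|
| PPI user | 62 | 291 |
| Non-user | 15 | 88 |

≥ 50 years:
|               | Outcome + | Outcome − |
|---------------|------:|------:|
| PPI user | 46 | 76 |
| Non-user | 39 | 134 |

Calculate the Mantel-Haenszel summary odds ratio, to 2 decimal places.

1.67

OR_MH = Σ(aᵢdᵢ/nᵢ) / Σ(bᵢcᵢ/nᵢ), where nᵢ is the stratum total.
Stratum 1 (< 50 years): n = 456; a·d/n = 62·88/456 = 11.9649; b·c/n = 291·15/456 = 9.5724
Stratum 2 (≥ 50 years): n = 295; a·d/n = 46·134/295 = 20.8949; b·c/n = 76·39/295 = 10.0475
OR_MH = (11.9649 + 20.8949) / (9.5724 + 10.0475) = 32.8598 / 19.6198 = 1.67483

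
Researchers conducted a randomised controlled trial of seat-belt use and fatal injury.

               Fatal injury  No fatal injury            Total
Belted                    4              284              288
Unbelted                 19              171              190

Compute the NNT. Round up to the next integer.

12

Risk in treated group = 4/288 = 0.01389; risk in control = 19/190 = 0.10000.
Absolute risk reduction = 0.10000 − 0.01389 = 0.08611
NNT = 1 / ARR = 1 / 0.08611 = 11.613 → round up → 12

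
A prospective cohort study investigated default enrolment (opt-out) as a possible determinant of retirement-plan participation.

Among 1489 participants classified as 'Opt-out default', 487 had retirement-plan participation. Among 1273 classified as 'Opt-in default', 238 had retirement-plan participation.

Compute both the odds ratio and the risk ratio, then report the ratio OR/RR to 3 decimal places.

From the description: a = 487, b = 1002, c = 238, d = 1035.
OR = (487·1035)/(1002·238) = 504045/238476 = 2.11361
Risk in exposed = 487/1489 = 0.32707; risk in unexposed = 238/1273 = 0.18696; RR = 1.74939
OR/RR = 2.11361 / 1.74939 = 1.20820
The outcome is not rare, so the OR lies further from 1 than the RR.

1.208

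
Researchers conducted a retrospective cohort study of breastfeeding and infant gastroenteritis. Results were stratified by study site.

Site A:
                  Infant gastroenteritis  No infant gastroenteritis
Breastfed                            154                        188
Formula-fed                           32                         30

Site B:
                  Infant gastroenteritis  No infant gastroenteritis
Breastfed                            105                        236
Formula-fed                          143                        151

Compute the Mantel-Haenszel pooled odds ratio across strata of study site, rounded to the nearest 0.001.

OR_MH = Σ(aᵢdᵢ/nᵢ) / Σ(bᵢcᵢ/nᵢ), where nᵢ is the stratum total.
Stratum 1 (Site A): n = 404; a·d/n = 154·30/404 = 11.4356; b·c/n = 188·32/404 = 14.8911
Stratum 2 (Site B): n = 635; a·d/n = 105·151/635 = 24.9685; b·c/n = 236·143/635 = 53.1465
OR_MH = (11.4356 + 24.9685) / (14.8911 + 53.1465) = 36.4041 / 68.0375 = 0.53506

0.535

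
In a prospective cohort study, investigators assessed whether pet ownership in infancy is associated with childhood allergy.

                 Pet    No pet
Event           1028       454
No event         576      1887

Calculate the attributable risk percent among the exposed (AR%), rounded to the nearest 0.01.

69.74

Reading the table with exposure as columns: a = 1028 (Pet, case), b = 576 (Pet, non-case), c = 454 (No pet, case), d = 1887.
Risk in exposed = 1028/1604 = 0.64090; risk in unexposed = 454/2341 = 0.19393.
RR = 0.64090/0.19393 = 3.30472
AR% = (RR − 1)/RR × 100 = (3.30472 − 1)/3.30472 × 100 = 69.7402%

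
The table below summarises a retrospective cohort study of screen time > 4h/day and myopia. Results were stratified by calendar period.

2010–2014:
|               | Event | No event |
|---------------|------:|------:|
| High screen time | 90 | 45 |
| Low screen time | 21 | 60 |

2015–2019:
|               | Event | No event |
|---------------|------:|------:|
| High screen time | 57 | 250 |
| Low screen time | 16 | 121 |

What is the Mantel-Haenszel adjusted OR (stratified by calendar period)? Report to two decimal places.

OR_MH = Σ(aᵢdᵢ/nᵢ) / Σ(bᵢcᵢ/nᵢ), where nᵢ is the stratum total.
Stratum 1 (2010–2014): n = 216; a·d/n = 90·60/216 = 25.0000; b·c/n = 45·21/216 = 4.3750
Stratum 2 (2015–2019): n = 444; a·d/n = 57·121/444 = 15.5338; b·c/n = 250·16/444 = 9.0090
OR_MH = (25.0000 + 15.5338) / (4.3750 + 9.0090) = 40.5338 / 13.3840 = 3.02852

3.03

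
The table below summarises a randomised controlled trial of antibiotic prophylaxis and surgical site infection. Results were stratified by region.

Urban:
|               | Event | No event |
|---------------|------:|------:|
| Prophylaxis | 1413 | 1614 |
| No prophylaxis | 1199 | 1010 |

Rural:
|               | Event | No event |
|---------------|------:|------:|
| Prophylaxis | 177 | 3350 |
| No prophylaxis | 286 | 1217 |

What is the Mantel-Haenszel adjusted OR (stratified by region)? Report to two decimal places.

0.56

OR_MH = Σ(aᵢdᵢ/nᵢ) / Σ(bᵢcᵢ/nᵢ), where nᵢ is the stratum total.
Stratum 1 (Urban): n = 5236; a·d/n = 1413·1010/5236 = 272.5611; b·c/n = 1614·1199/5236 = 369.5924
Stratum 2 (Rural): n = 5030; a·d/n = 177·1217/5030 = 42.8249; b·c/n = 3350·286/5030 = 190.4771
OR_MH = (272.5611 + 42.8249) / (369.5924 + 190.4771) = 315.3860 / 560.0696 = 0.56312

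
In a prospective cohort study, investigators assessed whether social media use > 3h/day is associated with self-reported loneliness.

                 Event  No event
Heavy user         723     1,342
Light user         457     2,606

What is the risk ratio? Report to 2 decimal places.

2.35

Cells: a = 723, b = 1342, c = 457, d = 2606.
Risk in exposed = 723/2065 = 0.35012; risk in unexposed = 457/3063 = 0.14920.
RR = 0.35012 / 0.14920 = 2.34665
The risk among the exposed is 2.35 times that among the unexposed.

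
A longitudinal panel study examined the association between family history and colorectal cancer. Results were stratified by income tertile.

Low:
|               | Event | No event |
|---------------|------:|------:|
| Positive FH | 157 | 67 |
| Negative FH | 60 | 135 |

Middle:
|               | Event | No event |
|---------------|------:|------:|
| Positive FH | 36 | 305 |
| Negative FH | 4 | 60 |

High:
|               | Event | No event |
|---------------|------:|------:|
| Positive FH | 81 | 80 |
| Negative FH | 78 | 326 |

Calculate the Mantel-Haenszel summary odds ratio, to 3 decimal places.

4.340

OR_MH = Σ(aᵢdᵢ/nᵢ) / Σ(bᵢcᵢ/nᵢ), where nᵢ is the stratum total.
Stratum 1 (Low): n = 419; a·d/n = 157·135/419 = 50.5847; b·c/n = 67·60/419 = 9.5943
Stratum 2 (Middle): n = 405; a·d/n = 36·60/405 = 5.3333; b·c/n = 305·4/405 = 3.0123
Stratum 3 (High): n = 565; a·d/n = 81·326/565 = 46.7363; b·c/n = 80·78/565 = 11.0442
OR_MH = (50.5847 + 5.3333 + 46.7363) / (9.5943 + 3.0123 + 11.0442) = 102.6543 / 23.6509 = 4.34041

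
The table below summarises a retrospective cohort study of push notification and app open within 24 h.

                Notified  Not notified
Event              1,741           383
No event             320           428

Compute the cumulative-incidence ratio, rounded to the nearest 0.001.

Reading the table with exposure as columns: a = 1741 (Notified, case), b = 320 (Notified, non-case), c = 383 (Not notified, case), d = 428.
Risk in exposed = 1741/2061 = 0.84474; risk in unexposed = 383/811 = 0.47226.
RR = 0.84474 / 0.47226 = 1.78872
The risk among the exposed is 1.79 times that among the unexposed.

1.789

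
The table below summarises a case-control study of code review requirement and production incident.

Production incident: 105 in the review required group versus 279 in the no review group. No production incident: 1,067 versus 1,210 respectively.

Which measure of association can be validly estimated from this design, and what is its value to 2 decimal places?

From the description: a = 105, b = 1067, c = 279, d = 1210.
This is a case-control study: participants were sampled on outcome status, so risks in the source population cannot be estimated directly — relative risk is not valid here. The odds ratio is the appropriate measure.
OR = (a·d)/(b·c) = (105 × 1210) / (1067 × 279) = 127050 / 297693 = 0.42678

0.43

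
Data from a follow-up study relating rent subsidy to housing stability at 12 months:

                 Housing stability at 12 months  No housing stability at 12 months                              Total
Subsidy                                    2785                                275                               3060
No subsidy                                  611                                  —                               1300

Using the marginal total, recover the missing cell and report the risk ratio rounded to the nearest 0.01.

The missing cell is in the unexposed row: 1300 − 611 = 689.
So a = 2785, b = 275, c = 611, d = 689.
RR = [a/(a+b)] / [c/(c+d)] = (2785/3060) / (611/1300) = 0.91013/0.47000 = 1.93645

1.94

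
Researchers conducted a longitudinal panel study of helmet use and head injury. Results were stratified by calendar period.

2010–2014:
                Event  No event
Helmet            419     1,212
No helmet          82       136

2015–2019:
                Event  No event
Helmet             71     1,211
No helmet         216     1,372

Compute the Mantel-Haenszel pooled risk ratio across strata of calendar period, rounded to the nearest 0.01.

0.53

RR_MH = Σ(aᵢ·n₀ᵢ/nᵢ) / Σ(cᵢ·n₁ᵢ/nᵢ), with n₁ᵢ = aᵢ+bᵢ (exposed), n₀ᵢ = cᵢ+dᵢ (unexposed), nᵢ = n₁ᵢ+n₀ᵢ.
Stratum 1 (2010–2014): n₁ = 1631, n₀ = 218, n = 1849; a·n₀/n = 419·218/1849 = 49.4008; c·n₁/n = 82·1631/1849 = 72.3321
Stratum 2 (2015–2019): n₁ = 1282, n₀ = 1588, n = 2870; a·n₀/n = 71·1588/2870 = 39.2850; c·n₁/n = 216·1282/2870 = 96.4850
RR_MH = (49.4008 + 39.2850) / (72.3321 + 96.4850) = 88.6858 / 168.8171 = 0.52534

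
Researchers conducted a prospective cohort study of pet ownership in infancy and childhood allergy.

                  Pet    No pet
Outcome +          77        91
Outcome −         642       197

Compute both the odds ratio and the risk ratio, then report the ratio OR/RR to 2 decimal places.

Reading the table with exposure as columns: a = 77 (Pet, case), b = 642 (Pet, non-case), c = 91 (No pet, case), d = 197.
OR = (77·197)/(642·91) = 15169/58422 = 0.25965
Risk in exposed = 77/719 = 0.10709; risk in unexposed = 91/288 = 0.31597; RR = 0.33893
OR/RR = 0.25965 / 0.33893 = 0.76607
The outcome is not rare, so the OR lies further from 1 than the RR.

0.77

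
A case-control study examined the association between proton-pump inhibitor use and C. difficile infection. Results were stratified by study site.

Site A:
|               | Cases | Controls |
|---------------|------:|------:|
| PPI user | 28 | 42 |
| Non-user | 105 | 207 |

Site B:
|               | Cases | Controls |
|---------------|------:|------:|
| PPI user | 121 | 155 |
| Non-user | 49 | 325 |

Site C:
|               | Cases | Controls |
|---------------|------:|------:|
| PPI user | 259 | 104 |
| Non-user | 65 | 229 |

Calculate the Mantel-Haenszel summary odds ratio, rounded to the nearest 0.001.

OR_MH = Σ(aᵢdᵢ/nᵢ) / Σ(bᵢcᵢ/nᵢ), where nᵢ is the stratum total.
Stratum 1 (Site A): n = 382; a·d/n = 28·207/382 = 15.1728; b·c/n = 42·105/382 = 11.5445
Stratum 2 (Site B): n = 650; a·d/n = 121·325/650 = 60.5000; b·c/n = 155·49/650 = 11.6846
Stratum 3 (Site C): n = 657; a·d/n = 259·229/657 = 90.2755; b·c/n = 104·65/657 = 10.2892
OR_MH = (15.1728 + 60.5000 + 90.2755) / (11.5445 + 11.6846 + 10.2892) = 165.9483 / 33.5183 = 4.95097

4.951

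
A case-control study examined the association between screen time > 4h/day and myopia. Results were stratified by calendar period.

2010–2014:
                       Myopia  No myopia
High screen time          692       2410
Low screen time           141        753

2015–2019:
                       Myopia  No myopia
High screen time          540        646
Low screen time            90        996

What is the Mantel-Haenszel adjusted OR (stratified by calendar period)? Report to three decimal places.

3.319

OR_MH = Σ(aᵢdᵢ/nᵢ) / Σ(bᵢcᵢ/nᵢ), where nᵢ is the stratum total.
Stratum 1 (2010–2014): n = 3996; a·d/n = 692·753/3996 = 130.3994; b·c/n = 2410·141/3996 = 85.0375
Stratum 2 (2015–2019): n = 2272; a·d/n = 540·996/2272 = 236.7254; b·c/n = 646·90/2272 = 25.5898
OR_MH = (130.3994 + 236.7254) / (85.0375 + 25.5898) = 367.1248 / 110.6273 = 3.31857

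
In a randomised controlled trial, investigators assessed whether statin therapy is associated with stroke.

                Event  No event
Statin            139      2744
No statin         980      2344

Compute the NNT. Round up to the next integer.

5

Risk in treated group = 139/2883 = 0.04821; risk in control = 980/3324 = 0.29483.
Absolute risk reduction = 0.29483 − 0.04821 = 0.24661
NNT = 1 / ARR = 1 / 0.24661 = 4.055 → round up → 5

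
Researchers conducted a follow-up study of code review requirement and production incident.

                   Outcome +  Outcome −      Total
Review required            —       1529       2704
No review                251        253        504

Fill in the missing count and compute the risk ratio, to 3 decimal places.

The missing cell is in the exposed row: 2704 − 1529 = 1175.
So a = 1175, b = 1529, c = 251, d = 253.
RR = [a/(a+b)] / [c/(c+d)] = (1175/2704) / (251/504) = 0.43454/0.49802 = 0.87255

0.873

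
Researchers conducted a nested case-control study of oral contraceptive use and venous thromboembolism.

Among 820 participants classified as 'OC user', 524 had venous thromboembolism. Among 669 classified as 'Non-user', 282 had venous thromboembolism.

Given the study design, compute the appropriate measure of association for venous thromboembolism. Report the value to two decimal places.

2.43

From the description: a = 524, b = 296, c = 282, d = 387.
This is a nested case-control study: participants were sampled on outcome status, so risks in the source population cannot be estimated directly — relative risk is not valid here. The odds ratio is the appropriate measure.
OR = (a·d)/(b·c) = (524 × 387) / (296 × 282) = 202788 / 83472 = 2.42941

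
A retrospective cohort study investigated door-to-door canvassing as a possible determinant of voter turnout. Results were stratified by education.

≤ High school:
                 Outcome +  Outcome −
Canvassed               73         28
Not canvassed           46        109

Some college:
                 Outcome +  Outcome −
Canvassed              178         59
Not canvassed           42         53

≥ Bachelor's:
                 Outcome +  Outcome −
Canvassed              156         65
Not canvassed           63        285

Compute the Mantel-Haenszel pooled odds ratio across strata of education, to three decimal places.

OR_MH = Σ(aᵢdᵢ/nᵢ) / Σ(bᵢcᵢ/nᵢ), where nᵢ is the stratum total.
Stratum 1 (≤ High school): n = 256; a·d/n = 73·109/256 = 31.0820; b·c/n = 28·46/256 = 5.0312
Stratum 2 (Some college): n = 332; a·d/n = 178·53/332 = 28.4157; b·c/n = 59·42/332 = 7.4639
Stratum 3 (≥ Bachelor's): n = 569; a·d/n = 156·285/569 = 78.1371; b·c/n = 65·63/569 = 7.1968
OR_MH = (31.0820 + 28.4157 + 78.1371) / (5.0312 + 7.4639 + 7.1968) = 137.6348 / 19.6919 = 6.98940

6.989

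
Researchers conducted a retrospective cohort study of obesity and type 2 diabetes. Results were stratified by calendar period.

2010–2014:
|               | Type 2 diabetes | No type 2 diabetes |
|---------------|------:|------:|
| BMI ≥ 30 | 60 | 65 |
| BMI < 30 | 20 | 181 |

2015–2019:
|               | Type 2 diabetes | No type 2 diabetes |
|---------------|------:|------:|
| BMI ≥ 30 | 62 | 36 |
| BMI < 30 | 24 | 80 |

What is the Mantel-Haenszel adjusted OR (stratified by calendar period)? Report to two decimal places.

OR_MH = Σ(aᵢdᵢ/nᵢ) / Σ(bᵢcᵢ/nᵢ), where nᵢ is the stratum total.
Stratum 1 (2010–2014): n = 326; a·d/n = 60·181/326 = 33.3129; b·c/n = 65·20/326 = 3.9877
Stratum 2 (2015–2019): n = 202; a·d/n = 62·80/202 = 24.5545; b·c/n = 36·24/202 = 4.2772
OR_MH = (33.3129 + 24.5545) / (3.9877 + 4.2772) = 57.8673 / 8.2650 = 7.00153

7.00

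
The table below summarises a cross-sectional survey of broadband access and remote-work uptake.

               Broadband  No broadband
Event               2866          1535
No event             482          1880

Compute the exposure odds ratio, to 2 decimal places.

7.28

Reading the table with exposure as columns: a = 2866 (Broadband, case), b = 482 (Broadband, non-case), c = 1535 (No broadband, case), d = 1880.
OR = (a·d)/(b·c) = (2866 × 1880) / (482 × 1535) = 5388080 / 739870 = 7.28247
The odds of remote-work uptake are about 7.28 times as high in the broadband group.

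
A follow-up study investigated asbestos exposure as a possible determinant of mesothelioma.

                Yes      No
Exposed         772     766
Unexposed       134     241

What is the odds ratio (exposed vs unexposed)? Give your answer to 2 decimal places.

Cells: a = 772, b = 766, c = 134, d = 241.
OR = (a·d)/(b·c) = (772 × 241) / (766 × 134) = 186052 / 102644 = 1.81259
The odds of mesothelioma are about 1.81 times as high in the exposed group.

1.81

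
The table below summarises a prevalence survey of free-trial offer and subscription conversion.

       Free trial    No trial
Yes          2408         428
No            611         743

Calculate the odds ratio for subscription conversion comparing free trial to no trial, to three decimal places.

Reading the table with exposure as columns: a = 2408 (Free trial, case), b = 611 (Free trial, non-case), c = 428 (No trial, case), d = 743.
OR = (a·d)/(b·c) = (2408 × 743) / (611 × 428) = 1789144 / 261508 = 6.84164
The odds of subscription conversion are about 6.84 times as high in the free trial group.

6.842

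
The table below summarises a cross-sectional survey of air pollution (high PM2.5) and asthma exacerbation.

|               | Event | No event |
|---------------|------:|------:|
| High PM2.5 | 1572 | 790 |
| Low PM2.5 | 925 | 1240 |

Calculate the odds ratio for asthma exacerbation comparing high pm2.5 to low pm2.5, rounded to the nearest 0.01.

Cells: a = 1572, b = 790, c = 925, d = 1240.
OR = (a·d)/(b·c) = (1572 × 1240) / (790 × 925) = 1949280 / 730750 = 2.66751
The odds of asthma exacerbation are about 2.67 times as high in the high pm2.5 group.

2.67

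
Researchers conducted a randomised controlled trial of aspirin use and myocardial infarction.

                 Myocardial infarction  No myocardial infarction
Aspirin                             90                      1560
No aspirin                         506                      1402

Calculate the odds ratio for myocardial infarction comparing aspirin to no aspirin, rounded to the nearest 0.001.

Cells: a = 90, b = 1560, c = 506, d = 1402.
OR = (a·d)/(b·c) = (90 × 1402) / (1560 × 506) = 126180 / 789360 = 0.15985
Exposure is associated with lower odds of myocardial infarction (OR = 0.16 < 1).

0.160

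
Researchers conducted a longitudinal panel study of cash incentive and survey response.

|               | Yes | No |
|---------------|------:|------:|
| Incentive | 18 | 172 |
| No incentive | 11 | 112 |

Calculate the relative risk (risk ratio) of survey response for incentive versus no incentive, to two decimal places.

1.06

Cells: a = 18, b = 172, c = 11, d = 112.
Risk in exposed = 18/190 = 0.09474; risk in unexposed = 11/123 = 0.08943.
RR = 0.09474 / 0.08943 = 1.05933
The risk among the exposed is 1.06 times that among the unexposed.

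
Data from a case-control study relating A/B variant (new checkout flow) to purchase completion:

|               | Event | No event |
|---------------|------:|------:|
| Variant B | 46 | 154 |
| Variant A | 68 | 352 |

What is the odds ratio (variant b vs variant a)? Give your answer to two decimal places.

Cells: a = 46, b = 154, c = 68, d = 352.
OR = (a·d)/(b·c) = (46 × 352) / (154 × 68) = 16192 / 10472 = 1.54622
The odds of purchase completion are about 1.55 times as high in the variant b group.

1.55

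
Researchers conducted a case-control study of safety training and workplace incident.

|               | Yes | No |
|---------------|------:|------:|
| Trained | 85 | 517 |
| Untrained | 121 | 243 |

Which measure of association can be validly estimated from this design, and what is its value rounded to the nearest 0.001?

0.330

Cells: a = 85, b = 517, c = 121, d = 243.
This is a case-control study: participants were sampled on outcome status, so risks in the source population cannot be estimated directly — relative risk is not valid here. The odds ratio is the appropriate measure.
OR = (a·d)/(b·c) = (85 × 243) / (517 × 121) = 20655 / 62557 = 0.33018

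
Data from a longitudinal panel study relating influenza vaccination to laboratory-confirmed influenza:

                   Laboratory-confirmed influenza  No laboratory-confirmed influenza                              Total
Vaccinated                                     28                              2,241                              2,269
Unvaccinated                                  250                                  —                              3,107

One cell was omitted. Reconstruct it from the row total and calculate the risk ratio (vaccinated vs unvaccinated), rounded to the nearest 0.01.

0.15

The missing cell is in the unexposed row: 3107 − 250 = 2857.
So a = 28, b = 2241, c = 250, d = 2857.
RR = [a/(a+b)] / [c/(c+d)] = (28/2269) / (250/3107) = 0.01234/0.08046 = 0.15336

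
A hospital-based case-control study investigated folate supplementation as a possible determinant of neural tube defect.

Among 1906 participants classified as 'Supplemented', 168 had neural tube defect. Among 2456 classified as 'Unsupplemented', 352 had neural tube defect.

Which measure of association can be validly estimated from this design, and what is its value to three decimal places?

From the description: a = 168, b = 1738, c = 352, d = 2104.
This is a hospital-based case-control study: participants were sampled on outcome status, so risks in the source population cannot be estimated directly — relative risk is not valid here. The odds ratio is the appropriate measure.
OR = (a·d)/(b·c) = (168 × 2104) / (1738 × 352) = 353472 / 611776 = 0.57778

0.578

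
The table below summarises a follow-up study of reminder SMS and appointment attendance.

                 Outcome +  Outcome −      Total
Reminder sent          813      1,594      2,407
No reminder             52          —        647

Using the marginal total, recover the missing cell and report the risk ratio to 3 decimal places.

The missing cell is in the unexposed row: 647 − 52 = 595.
So a = 813, b = 1594, c = 52, d = 595.
RR = [a/(a+b)] / [c/(c+d)] = (813/2407) / (52/647) = 0.33776/0.08037 = 4.20257

4.203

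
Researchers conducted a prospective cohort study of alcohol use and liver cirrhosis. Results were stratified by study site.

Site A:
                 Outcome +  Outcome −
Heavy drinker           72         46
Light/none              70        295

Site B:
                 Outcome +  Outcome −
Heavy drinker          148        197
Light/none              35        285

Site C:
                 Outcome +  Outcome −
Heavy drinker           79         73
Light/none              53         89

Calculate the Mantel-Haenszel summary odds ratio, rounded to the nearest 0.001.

4.349

OR_MH = Σ(aᵢdᵢ/nᵢ) / Σ(bᵢcᵢ/nᵢ), where nᵢ is the stratum total.
Stratum 1 (Site A): n = 483; a·d/n = 72·295/483 = 43.9752; b·c/n = 46·70/483 = 6.6667
Stratum 2 (Site B): n = 665; a·d/n = 148·285/665 = 63.4286; b·c/n = 197·35/665 = 10.3684
Stratum 3 (Site C): n = 294; a·d/n = 79·89/294 = 23.9150; b·c/n = 73·53/294 = 13.1599
OR_MH = (43.9752 + 63.4286 + 23.9150) / (6.6667 + 10.3684 + 13.1599) = 131.3187 / 30.1950 = 4.34903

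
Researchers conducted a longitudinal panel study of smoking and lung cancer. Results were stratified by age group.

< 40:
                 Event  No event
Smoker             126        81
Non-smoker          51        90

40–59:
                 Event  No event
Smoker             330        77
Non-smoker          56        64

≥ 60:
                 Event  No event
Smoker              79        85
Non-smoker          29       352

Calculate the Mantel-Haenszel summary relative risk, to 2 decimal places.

2.20

RR_MH = Σ(aᵢ·n₀ᵢ/nᵢ) / Σ(cᵢ·n₁ᵢ/nᵢ), with n₁ᵢ = aᵢ+bᵢ (exposed), n₀ᵢ = cᵢ+dᵢ (unexposed), nᵢ = n₁ᵢ+n₀ᵢ.
Stratum 1 (< 40): n₁ = 207, n₀ = 141, n = 348; a·n₀/n = 126·141/348 = 51.0517; c·n₁/n = 51·207/348 = 30.3362
Stratum 2 (40–59): n₁ = 407, n₀ = 120, n = 527; a·n₀/n = 330·120/527 = 75.1423; c·n₁/n = 56·407/527 = 43.2486
Stratum 3 (≥ 60): n₁ = 164, n₀ = 381, n = 545; a·n₀/n = 79·381/545 = 55.2275; c·n₁/n = 29·164/545 = 8.7266
RR_MH = (51.0517 + 75.1423 + 55.2275) / (30.3362 + 43.2486 + 8.7266) = 181.4216 / 82.3114 = 2.20409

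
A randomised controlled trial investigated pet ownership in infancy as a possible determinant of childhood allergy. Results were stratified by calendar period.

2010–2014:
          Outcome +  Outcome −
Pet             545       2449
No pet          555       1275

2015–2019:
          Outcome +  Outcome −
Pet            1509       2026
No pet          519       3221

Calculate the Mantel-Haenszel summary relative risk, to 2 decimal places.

1.65

RR_MH = Σ(aᵢ·n₀ᵢ/nᵢ) / Σ(cᵢ·n₁ᵢ/nᵢ), with n₁ᵢ = aᵢ+bᵢ (exposed), n₀ᵢ = cᵢ+dᵢ (unexposed), nᵢ = n₁ᵢ+n₀ᵢ.
Stratum 1 (2010–2014): n₁ = 2994, n₀ = 1830, n = 4824; a·n₀/n = 545·1830/4824 = 206.7475; c·n₁/n = 555·2994/4824 = 344.4590
Stratum 2 (2015–2019): n₁ = 3535, n₀ = 3740, n = 7275; a·n₀/n = 1509·3740/7275 = 775.7608; c·n₁/n = 519·3535/7275 = 252.1876
RR_MH = (206.7475 + 775.7608) / (344.4590 + 252.1876) = 982.5083 / 596.6466 = 1.64672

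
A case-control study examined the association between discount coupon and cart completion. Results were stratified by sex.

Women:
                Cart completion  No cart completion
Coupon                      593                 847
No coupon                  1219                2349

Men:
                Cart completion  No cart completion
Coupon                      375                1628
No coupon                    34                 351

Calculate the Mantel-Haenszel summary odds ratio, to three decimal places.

1.453

OR_MH = Σ(aᵢdᵢ/nᵢ) / Σ(bᵢcᵢ/nᵢ), where nᵢ is the stratum total.
Stratum 1 (Women): n = 5008; a·d/n = 593·2349/5008 = 278.1464; b·c/n = 847·1219/5008 = 206.1687
Stratum 2 (Men): n = 2388; a·d/n = 375·351/2388 = 55.1193; b·c/n = 1628·34/2388 = 23.1792
OR_MH = (278.1464 + 55.1193) / (206.1687 + 23.1792) = 333.2657 / 229.3480 = 1.45310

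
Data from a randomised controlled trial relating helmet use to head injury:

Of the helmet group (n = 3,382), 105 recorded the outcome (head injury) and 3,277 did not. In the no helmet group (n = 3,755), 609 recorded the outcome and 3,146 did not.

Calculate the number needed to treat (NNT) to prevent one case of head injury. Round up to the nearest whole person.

8

Risk in treated group = 105/3382 = 0.03105; risk in control = 609/3755 = 0.16218.
Absolute risk reduction = 0.16218 − 0.03105 = 0.13114
NNT = 1 / ARR = 1 / 0.13114 = 7.626 → round up → 8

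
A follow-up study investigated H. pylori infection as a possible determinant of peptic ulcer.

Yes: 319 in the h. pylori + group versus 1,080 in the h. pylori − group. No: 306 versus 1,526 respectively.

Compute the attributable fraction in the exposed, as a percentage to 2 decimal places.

18.80

From the description: a = 319, b = 306, c = 1080, d = 1526.
Risk in exposed = 319/625 = 0.51040; risk in unexposed = 1080/2606 = 0.41443.
RR = 0.51040/0.41443 = 1.23158
AR% = (RR − 1)/RR × 100 = (1.23158 − 1)/1.23158 × 100 = 18.8032%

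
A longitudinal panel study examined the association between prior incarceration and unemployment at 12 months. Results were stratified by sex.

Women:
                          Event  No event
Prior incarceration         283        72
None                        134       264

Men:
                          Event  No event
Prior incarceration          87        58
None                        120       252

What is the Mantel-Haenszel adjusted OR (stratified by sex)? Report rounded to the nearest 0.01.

5.39

OR_MH = Σ(aᵢdᵢ/nᵢ) / Σ(bᵢcᵢ/nᵢ), where nᵢ is the stratum total.
Stratum 1 (Women): n = 753; a·d/n = 283·264/753 = 99.2191; b·c/n = 72·134/753 = 12.8127
Stratum 2 (Men): n = 517; a·d/n = 87·252/517 = 42.4062; b·c/n = 58·120/517 = 13.4623
OR_MH = (99.2191 + 42.4062) / (12.8127 + 13.4623) = 141.6253 / 26.2750 = 5.39011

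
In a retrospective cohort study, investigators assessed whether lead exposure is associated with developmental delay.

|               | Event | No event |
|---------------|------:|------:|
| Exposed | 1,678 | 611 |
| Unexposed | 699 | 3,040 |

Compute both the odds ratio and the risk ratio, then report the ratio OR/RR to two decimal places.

3.05

Cells: a = 1678, b = 611, c = 699, d = 3040.
OR = (1678·3040)/(611·699) = 5101120/427089 = 11.94393
Risk in exposed = 1678/2289 = 0.73307; risk in unexposed = 699/3739 = 0.18695; RR = 3.92125
OR/RR = 11.94393 / 3.92125 = 3.04595
The outcome is not rare, so the OR lies further from 1 than the RR.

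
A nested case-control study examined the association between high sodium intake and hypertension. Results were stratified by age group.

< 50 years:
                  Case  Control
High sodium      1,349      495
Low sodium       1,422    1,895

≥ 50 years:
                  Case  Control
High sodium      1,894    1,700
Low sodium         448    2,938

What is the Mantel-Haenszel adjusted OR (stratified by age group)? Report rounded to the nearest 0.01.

5.26

OR_MH = Σ(aᵢdᵢ/nᵢ) / Σ(bᵢcᵢ/nᵢ), where nᵢ is the stratum total.
Stratum 1 (< 50 years): n = 5161; a·d/n = 1349·1895/5161 = 495.3216; b·c/n = 495·1422/5161 = 136.3864
Stratum 2 (≥ 50 years): n = 6980; a·d/n = 1894·2938/6980 = 797.2166; b·c/n = 1700·448/6980 = 109.1117
OR_MH = (495.3216 + 797.2166) / (136.3864 + 109.1117) = 1292.5383 / 245.4981 = 5.26496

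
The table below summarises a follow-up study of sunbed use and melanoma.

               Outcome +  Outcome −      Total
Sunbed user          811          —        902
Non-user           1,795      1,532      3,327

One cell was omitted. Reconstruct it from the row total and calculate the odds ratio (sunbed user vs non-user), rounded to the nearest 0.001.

The missing cell is in the exposed row: 902 − 811 = 91.
So a = 811, b = 91, c = 1795, d = 1532.
OR = (a·d)/(b·c) = (811 × 1532) / (91 × 1795) = 1242452 / 163345 = 7.60631

7.606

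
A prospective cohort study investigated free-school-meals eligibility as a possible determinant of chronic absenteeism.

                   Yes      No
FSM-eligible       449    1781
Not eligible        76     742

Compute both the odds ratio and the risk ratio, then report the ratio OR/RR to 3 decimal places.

1.136

Cells: a = 449, b = 1781, c = 76, d = 742.
OR = (449·742)/(1781·76) = 333158/135356 = 2.46135
Risk in exposed = 449/2230 = 0.20135; risk in unexposed = 76/818 = 0.09291; RR = 2.16711
OR/RR = 2.46135 / 2.16711 = 1.13577
The outcome is not rare, so the OR lies further from 1 than the RR.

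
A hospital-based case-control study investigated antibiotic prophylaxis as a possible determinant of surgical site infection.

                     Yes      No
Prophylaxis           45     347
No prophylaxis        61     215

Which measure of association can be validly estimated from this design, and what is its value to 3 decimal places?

0.457

Cells: a = 45, b = 347, c = 61, d = 215.
This is a hospital-based case-control study: participants were sampled on outcome status, so risks in the source population cannot be estimated directly — relative risk is not valid here. The odds ratio is the appropriate measure.
OR = (a·d)/(b·c) = (45 × 215) / (347 × 61) = 9675 / 21167 = 0.45708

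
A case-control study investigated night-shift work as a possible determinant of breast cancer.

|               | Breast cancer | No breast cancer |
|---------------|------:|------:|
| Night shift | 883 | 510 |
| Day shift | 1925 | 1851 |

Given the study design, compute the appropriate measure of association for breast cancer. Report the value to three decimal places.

1.665

Cells: a = 883, b = 510, c = 1925, d = 1851.
This is a case-control study: participants were sampled on outcome status, so risks in the source population cannot be estimated directly — relative risk is not valid here. The odds ratio is the appropriate measure.
OR = (a·d)/(b·c) = (883 × 1851) / (510 × 1925) = 1634433 / 981750 = 1.66482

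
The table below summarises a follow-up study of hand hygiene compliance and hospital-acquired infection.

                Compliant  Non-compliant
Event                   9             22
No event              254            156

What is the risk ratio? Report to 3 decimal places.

Reading the table with exposure as columns: a = 9 (Compliant, case), b = 254 (Compliant, non-case), c = 22 (Non-compliant, case), d = 156.
Risk in exposed = 9/263 = 0.03422; risk in unexposed = 22/178 = 0.12360.
RR = 0.03422 / 0.12360 = 0.27688
The risk is 72% lower among the exposed than among the unexposed.

0.277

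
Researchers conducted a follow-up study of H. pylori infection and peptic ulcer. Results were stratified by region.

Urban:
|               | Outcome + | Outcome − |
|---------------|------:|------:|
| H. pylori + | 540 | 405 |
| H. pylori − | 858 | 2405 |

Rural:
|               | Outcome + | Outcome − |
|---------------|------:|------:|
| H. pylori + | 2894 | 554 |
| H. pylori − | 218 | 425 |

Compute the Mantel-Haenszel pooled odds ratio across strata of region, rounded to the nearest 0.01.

5.44

OR_MH = Σ(aᵢdᵢ/nᵢ) / Σ(bᵢcᵢ/nᵢ), where nᵢ is the stratum total.
Stratum 1 (Urban): n = 4208; a·d/n = 540·2405/4208 = 308.6264; b·c/n = 405·858/4208 = 82.5784
Stratum 2 (Rural): n = 4091; a·d/n = 2894·425/4091 = 300.6478; b·c/n = 554·218/4091 = 29.5214
OR_MH = (308.6264 + 300.6478) / (82.5784 + 29.5214) = 609.2742 / 112.0998 = 5.43510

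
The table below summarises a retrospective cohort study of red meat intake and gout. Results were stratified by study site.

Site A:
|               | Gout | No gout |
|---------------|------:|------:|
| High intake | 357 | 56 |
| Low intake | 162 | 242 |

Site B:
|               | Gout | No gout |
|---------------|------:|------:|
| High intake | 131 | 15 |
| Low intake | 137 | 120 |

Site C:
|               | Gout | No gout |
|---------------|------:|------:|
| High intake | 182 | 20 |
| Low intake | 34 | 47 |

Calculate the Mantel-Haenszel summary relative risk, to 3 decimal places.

2.004

RR_MH = Σ(aᵢ·n₀ᵢ/nᵢ) / Σ(cᵢ·n₁ᵢ/nᵢ), with n₁ᵢ = aᵢ+bᵢ (exposed), n₀ᵢ = cᵢ+dᵢ (unexposed), nᵢ = n₁ᵢ+n₀ᵢ.
Stratum 1 (Site A): n₁ = 413, n₀ = 404, n = 817; a·n₀/n = 357·404/817 = 176.5337; c·n₁/n = 162·413/817 = 81.8923
Stratum 2 (Site B): n₁ = 146, n₀ = 257, n = 403; a·n₀/n = 131·257/403 = 83.5409; c·n₁/n = 137·146/403 = 49.6328
Stratum 3 (Site C): n₁ = 202, n₀ = 81, n = 283; a·n₀/n = 182·81/283 = 52.0919; c·n₁/n = 34·202/283 = 24.2686
RR_MH = (176.5337 + 83.5409 + 52.0919) / (81.8923 + 49.6328 + 24.2686) = 312.1665 / 155.7936 = 2.00372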